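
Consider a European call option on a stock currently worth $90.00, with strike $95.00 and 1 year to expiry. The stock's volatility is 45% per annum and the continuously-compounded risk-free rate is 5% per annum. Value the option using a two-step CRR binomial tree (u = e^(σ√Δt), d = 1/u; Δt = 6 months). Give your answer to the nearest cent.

$15.13

CRR parameters: u = e^(σ√Δt) = e^(0.45·√0.5) = 1.3746, d = 1/u = 0.7275
Per-period rate: rΔt = 0.05·0.5 = 0.025, so R = e^0.025 = 1.0253
Risk-neutral probability p = (e^0.025 − 0.7275)/(1.3746 − 0.7275) = 0.2979/0.6472 = 0.4602
Terminal stock prices: S_uu = 170.1, S_ud = 90, S_dd = 47.63
Terminal payoffs (S − K): max(75.07, 0) = 75.07, max(-5, 0) = 0, max(-47.37, 0) = 0
Node u (S = 123.7): V_u = e^(−0.025)·[0.4602·75.0693 + 0.5398·0.0000] = 33.6961
Node d (S = 65.47): V_d = e^(−0.025)·[0.4602·0.0000 + 0.5398·0.0000] = 0.0000
Node 0 (S = 90): V_0 = e^(−0.025)·[0.4602·33.6961 + 0.5398·0.0000] = 15.1251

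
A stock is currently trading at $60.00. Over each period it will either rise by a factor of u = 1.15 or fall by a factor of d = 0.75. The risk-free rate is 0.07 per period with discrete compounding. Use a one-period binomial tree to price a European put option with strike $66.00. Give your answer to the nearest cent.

Risk-neutral probability p = (1 + 0.07 − 0.75)/(1.15 − 0.75) = 0.3200/0.4000 = 0.8000
Terminal stock prices: S_u = 69, S_d = 45
Terminal payoffs (K − S): max(-3, 0) = 0, max(21, 0) = 21
Node 0 (S = 60): V_0 = 1/1.07·[0.8000·0.0000 + 0.2000·21.0000] = 3.9252

$3.93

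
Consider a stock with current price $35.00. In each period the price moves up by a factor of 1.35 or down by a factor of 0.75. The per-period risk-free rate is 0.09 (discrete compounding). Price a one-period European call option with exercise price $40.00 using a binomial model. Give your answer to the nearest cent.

$3.77

Risk-neutral probability p = (1 + 0.09 − 0.75)/(1.35 − 0.75) = 0.3400/0.6000 = 0.5667
Terminal stock prices: S_u = 47.25, S_d = 26.25
Terminal payoffs (S − K): max(7.25, 0) = 7.25, max(-13.75, 0) = 0
Node 0 (S = 35): V_0 = 1/1.09·[0.5667·7.2500 + 0.4333·0.0000] = 3.7691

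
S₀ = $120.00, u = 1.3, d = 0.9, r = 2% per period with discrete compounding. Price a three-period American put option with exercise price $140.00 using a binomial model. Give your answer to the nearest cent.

Risk-neutral probability p = (1 + 0.02 − 0.9)/(1.3 − 0.9) = 0.1200/0.4000 = 0.3000
Terminal stock prices: S_uuu = 263.6, S_uud = 182.5, S_udd = 126.4, S_ddd = 87.48
Terminal payoffs (K − S): max(-123.6, 0) = 0, max(-42.52, 0) = 0, max(13.64, 0) = 13.64, max(52.52, 0) = 52.52
Node uu (S = 202.8): continuation = 1/1.02·[0.3000·0.0000 + 0.7000·0.0000] = 0.0000; exercise value = 0.0000 ≤ continuation, so V_uu = 0.0000
Node ud (S = 140.4): continuation = 1/1.02·[0.3000·0.0000 + 0.7000·13.6400] = 9.3608; exercise value = 0.0000 ≤ continuation, so V_ud = 9.3608
Node dd (S = 97.2): continuation = 1/1.02·[0.3000·13.6400 + 0.7000·52.5200] = 40.0549; exercise value = 42.8000 > continuation, so V_dd = 42.8000 (exercise)
Node u (S = 156): continuation = 1/1.02·[0.3000·0.0000 + 0.7000·9.3608] = 6.4241; exercise value = 0.0000 ≤ continuation, so V_u = 6.4241
Node d (S = 108): continuation = 1/1.02·[0.3000·9.3608 + 0.7000·42.8000] = 32.1257; exercise value = 32.0000 ≤ continuation, so V_d = 32.1257
Node 0 (S = 120): continuation = 1/1.02·[0.3000·6.4241 + 0.7000·32.1257] = 23.9365; exercise value = 20.0000 ≤ continuation, so V_0 = 23.9365

$23.94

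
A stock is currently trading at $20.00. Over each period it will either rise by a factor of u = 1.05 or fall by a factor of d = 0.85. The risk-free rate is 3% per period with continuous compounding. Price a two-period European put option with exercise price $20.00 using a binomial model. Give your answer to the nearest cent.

Risk-neutral probability p = (e^0.03 − 0.85)/(1.05 − 0.85) = 0.1805/0.2000 = 0.9023
Terminal stock prices: S_uu = 22.05, S_ud = 17.85, S_dd = 14.45
Terminal payoffs (K − S): max(-2.05, 0) = 0, max(2.15, 0) = 2.15, max(5.55, 0) = 5.55
Node u (S = 21): V_u = e^(−0.03)·[0.9023·0.0000 + 0.0977·2.1500] = 0.2039
Node d (S = 17): V_d = e^(−0.03)·[0.9023·2.1500 + 0.0977·5.5500] = 2.4089
Node 0 (S = 20): V_0 = e^(−0.03)·[0.9023·0.2039 + 0.0977·2.4089] = 0.4070

$0.41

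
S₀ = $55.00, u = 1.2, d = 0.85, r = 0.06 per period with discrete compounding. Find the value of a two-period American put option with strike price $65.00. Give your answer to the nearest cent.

Risk-neutral probability p = (1 + 0.06 − 0.85)/(1.2 − 0.85) = 0.2100/0.3500 = 0.6000
Terminal stock prices: S_uu = 79.2, S_ud = 56.1, S_dd = 39.74
Terminal payoffs (K − S): max(-14.2, 0) = 0, max(8.9, 0) = 8.9, max(25.26, 0) = 25.26
Node u (S = 66): continuation = 1/1.06·[0.6000·0.0000 + 0.4000·8.9000] = 3.3585; exercise value = 0.0000 ≤ continuation, so V_u = 3.3585
Node d (S = 46.75): continuation = 1/1.06·[0.6000·8.9000 + 0.4000·25.2625] = 14.5708; exercise value = 18.2500 > continuation, so V_d = 18.2500 (exercise)
Node 0 (S = 55): continuation = 1/1.06·[0.6000·3.3585 + 0.4000·18.2500] = 8.7878; exercise value = 10.0000 > continuation, so V_0 = 10.0000 (exercise)

$10.00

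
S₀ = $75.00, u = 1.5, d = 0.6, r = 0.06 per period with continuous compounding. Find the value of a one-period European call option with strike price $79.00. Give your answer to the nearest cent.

Risk-neutral probability p = (e^0.06 − 0.6)/(1.5 − 0.6) = 0.4618/0.9000 = 0.5132
Terminal stock prices: S_u = 112.5, S_d = 45
Terminal payoffs (S − K): max(33.5, 0) = 33.5, max(-34, 0) = 0
Node 0 (S = 75): V_0 = e^(−0.06)·[0.5132·33.5000 + 0.4868·0.0000] = 16.1895

$16.19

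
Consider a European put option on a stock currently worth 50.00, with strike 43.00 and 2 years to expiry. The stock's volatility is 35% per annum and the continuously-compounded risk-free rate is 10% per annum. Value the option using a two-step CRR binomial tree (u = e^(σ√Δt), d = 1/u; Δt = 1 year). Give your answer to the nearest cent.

CRR parameters: u = e^(σ√Δt) = e^(0.35·√1) = 1.4191, d = 1/u = 0.7047
Per-period rate: rΔt = 0.1·1 = 0.1, so R = e^0.1 = 1.1052
Risk-neutral probability p = (e^0.1 − 0.7047)/(1.4191 − 0.7047) = 0.4005/0.7144 = 0.5606
Terminal stock prices: S_uu = 100.7, S_ud = 50, S_dd = 24.83
Terminal payoffs (K − S): max(-57.69, 0) = 0, max(-7, 0) = 0, max(18.17, 0) = 18.17
Node u (S = 70.95): V_u = e^(−0.1)·[0.5606·0.0000 + 0.4394·0.0000] = 0.0000
Node d (S = 35.23): V_d = e^(−0.1)·[0.5606·0.0000 + 0.4394·18.1707] = 7.2244
Node 0 (S = 50): V_0 = e^(−0.1)·[0.5606·0.0000 + 0.4394·7.2244] = 2.8723

2.87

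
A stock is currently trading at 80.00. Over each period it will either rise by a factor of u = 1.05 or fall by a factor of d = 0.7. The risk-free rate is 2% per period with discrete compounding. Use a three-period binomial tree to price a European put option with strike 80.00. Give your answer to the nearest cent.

Risk-neutral probability p = (1 + 0.02 − 0.7)/(1.05 − 0.7) = 0.3200/0.3500 = 0.9143
Terminal stock prices: S_uuu = 92.61, S_uud = 61.74, S_udd = 41.16, S_ddd = 27.44
Terminal payoffs (K − S): max(-12.61, 0) = 0, max(18.26, 0) = 18.26, max(38.84, 0) = 38.84, max(52.56, 0) = 52.56
Node uu (S = 88.2): V_uu = 1/1.02·[0.9143·0.0000 + 0.0857·18.2600] = 1.5345
Node ud (S = 58.8): V_ud = 1/1.02·[0.9143·18.2600 + 0.0857·38.8400] = 19.6314
Node dd (S = 39.2): V_dd = 1/1.02·[0.9143·38.8400 + 0.0857·52.5600] = 39.2314
Node u (S = 84): V_u = 1/1.02·[0.9143·1.5345 + 0.0857·19.6314] = 3.0251
Node d (S = 56): V_d = 1/1.02·[0.9143·19.6314 + 0.0857·39.2314] = 20.8935
Node 0 (S = 80): V_0 = 1/1.02·[0.9143·3.0251 + 0.0857·20.8935] = 4.4673

4.47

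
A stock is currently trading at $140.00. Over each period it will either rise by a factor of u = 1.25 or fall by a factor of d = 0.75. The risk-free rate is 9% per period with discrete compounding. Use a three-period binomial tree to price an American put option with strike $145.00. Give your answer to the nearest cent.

$14.26

Risk-neutral probability p = (1 + 0.09 − 0.75)/(1.25 − 0.75) = 0.3400/0.5000 = 0.6800
Terminal stock prices: S_uuu = 273.4, S_uud = 164.1, S_udd = 98.44, S_ddd = 59.06
Terminal payoffs (K − S): max(-128.4, 0) = 0, max(-19.06, 0) = 0, max(46.56, 0) = 46.56, max(85.94, 0) = 85.94
Node uu (S = 218.8): continuation = 1/1.09·[0.6800·0.0000 + 0.3200·0.0000] = 0.0000; exercise value = 0.0000 ≤ continuation, so V_uu = 0.0000
Node ud (S = 131.2): continuation = 1/1.09·[0.6800·0.0000 + 0.3200·46.5625] = 13.6697; exercise value = 13.7500 > continuation, so V_ud = 13.7500 (exercise)
Node dd (S = 78.75): continuation = 1/1.09·[0.6800·46.5625 + 0.3200·85.9375] = 54.2775; exercise value = 66.2500 > continuation, so V_dd = 66.2500 (exercise)
Node u (S = 175): continuation = 1/1.09·[0.6800·0.0000 + 0.3200·13.7500] = 4.0367; exercise value = 0.0000 ≤ continuation, so V_u = 4.0367
Node d (S = 105): continuation = 1/1.09·[0.6800·13.7500 + 0.3200·66.2500] = 28.0275; exercise value = 40.0000 > continuation, so V_d = 40.0000 (exercise)
Node 0 (S = 140): continuation = 1/1.09·[0.6800·4.0367 + 0.3200·40.0000] = 14.2614; exercise value = 5.0000 ≤ continuation, so V_0 = 14.2614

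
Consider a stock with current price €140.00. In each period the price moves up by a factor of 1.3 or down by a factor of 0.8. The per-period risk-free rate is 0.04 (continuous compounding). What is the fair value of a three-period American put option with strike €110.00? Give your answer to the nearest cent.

€5.06

Risk-neutral probability p = (e^0.04 − 0.8)/(1.3 − 0.8) = 0.2408/0.5000 = 0.4816
Terminal stock prices: S_uuu = 307.6, S_uud = 189.3, S_udd = 116.5, S_ddd = 71.68
Terminal payoffs (K − S): max(-197.6, 0) = 0, max(-79.28, 0) = 0, max(-6.48, 0) = 0, max(38.32, 0) = 38.32
Node uu (S = 236.6): continuation = e^(−0.04)·[0.4816·0.0000 + 0.5184·0.0000] = 0.0000; exercise value = 0.0000 ≤ continuation, so V_uu = 0.0000
Node ud (S = 145.6): continuation = e^(−0.04)·[0.4816·0.0000 + 0.5184·0.0000] = 0.0000; exercise value = 0.0000 ≤ continuation, so V_ud = 0.0000
Node dd (S = 89.6): continuation = e^(−0.04)·[0.4816·0.0000 + 0.5184·38.3200] = 19.0854; exercise value = 20.4000 > continuation, so V_dd = 20.4000 (exercise)
Node u (S = 182): continuation = e^(−0.04)·[0.4816·0.0000 + 0.5184·0.0000] = 0.0000; exercise value = 0.0000 ≤ continuation, so V_u = 0.0000
Node d (S = 112): continuation = e^(−0.04)·[0.4816·0.0000 + 0.5184·20.4000] = 10.1603; exercise value = 0.0000 ≤ continuation, so V_d = 10.1603
Node 0 (S = 140): continuation = e^(−0.04)·[0.4816·0.0000 + 0.5184·10.1603] = 5.0603; exercise value = 0.0000 ≤ continuation, so V_0 = 5.0603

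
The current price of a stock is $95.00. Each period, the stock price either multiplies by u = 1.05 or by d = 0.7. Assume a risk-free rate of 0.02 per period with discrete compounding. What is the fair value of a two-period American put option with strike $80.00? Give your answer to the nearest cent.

Risk-neutral probability p = (1 + 0.02 − 0.7)/(1.05 − 0.7) = 0.3200/0.3500 = 0.9143
Terminal stock prices: S_uu = 104.7, S_ud = 69.82, S_dd = 46.55
Terminal payoffs (K − S): max(-24.74, 0) = 0, max(10.18, 0) = 10.18, max(33.45, 0) = 33.45
Node u (S = 99.75): continuation = 1/1.02·[0.9143·0.0000 + 0.0857·10.1750] = 0.8550; exercise value = 0.0000 ≤ continuation, so V_u = 0.8550
Node d (S = 66.5): continuation = 1/1.02·[0.9143·10.1750 + 0.0857·33.4500] = 11.9314; exercise value = 13.5000 > continuation, so V_d = 13.5000 (exercise)
Node 0 (S = 95): continuation = 1/1.02·[0.9143·0.8550 + 0.0857·13.5000] = 1.9009; exercise value = 0.0000 ≤ continuation, so V_0 = 1.9009

$1.90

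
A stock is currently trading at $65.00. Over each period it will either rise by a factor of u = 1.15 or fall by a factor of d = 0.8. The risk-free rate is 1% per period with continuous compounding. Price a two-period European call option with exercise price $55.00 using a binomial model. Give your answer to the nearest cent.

Risk-neutral probability p = (e^0.01 − 0.8)/(1.15 − 0.8) = 0.2101/0.3500 = 0.6001
Terminal stock prices: S_uu = 85.96, S_ud = 59.8, S_dd = 41.6
Terminal payoffs (S − K): max(30.96, 0) = 30.96, max(4.8, 0) = 4.8, max(-13.4, 0) = 0
Node u (S = 74.75): V_u = e^(−0.01)·[0.6001·30.9625 + 0.3999·4.8000] = 20.2973
Node d (S = 52): V_d = e^(−0.01)·[0.6001·4.8000 + 0.3999·0.0000] = 2.8520
Node 0 (S = 65): V_0 = e^(−0.01)·[0.6001·20.2973 + 0.3999·2.8520] = 13.1891

$13.19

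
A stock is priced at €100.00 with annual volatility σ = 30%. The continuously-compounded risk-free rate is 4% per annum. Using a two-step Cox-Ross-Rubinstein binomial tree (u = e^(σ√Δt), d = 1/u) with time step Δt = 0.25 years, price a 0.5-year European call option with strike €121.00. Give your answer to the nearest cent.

CRR parameters: u = e^(σ√Δt) = e^(0.3·√0.25) = 1.1618, d = 1/u = 0.8607
Per-period rate: rΔt = 0.04·0.25 = 0.01, so R = e^0.01 = 1.0101
Risk-neutral probability p = (e^0.01 − 0.8607)/(1.1618 − 0.8607) = 0.1493/0.3011 = 0.4959
Terminal stock prices: S_uu = 135, S_ud = 100, S_dd = 74.08
Terminal payoffs (S − K): max(13.99, 0) = 13.99, max(-21, 0) = 0, max(-46.92, 0) = 0
Node u (S = 116.2): V_u = e^(−0.01)·[0.4959·13.9859 + 0.5041·0.0000] = 6.8672
Node d (S = 86.07): V_d = e^(−0.01)·[0.4959·0.0000 + 0.5041·0.0000] = 0.0000
Node 0 (S = 100): V_0 = e^(−0.01)·[0.4959·6.8672 + 0.5041·0.0000] = 3.3719

€3.37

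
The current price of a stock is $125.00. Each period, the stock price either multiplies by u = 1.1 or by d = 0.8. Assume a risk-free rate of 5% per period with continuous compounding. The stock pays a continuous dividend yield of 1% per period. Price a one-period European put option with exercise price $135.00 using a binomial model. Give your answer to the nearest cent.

$6.57

Per-period risk-free factor R = e^0.05 = 1.0513; dividend-adjusted growth = e^(0.05−0.01) = 1.0408.
Risk-neutral probability p = (1.0408 − 0.8)/(1.1 − 0.8) = 0.2408/0.3000 = 0.8027
Terminal stock prices: S_u = 137.5, S_d = 100
Terminal payoffs (K − S): max(-2.5, 0) = 0, max(35, 0) = 35
Node 0 (S = 125): V_0 = e^(−0.05)·[0.8027·0.0000 + 0.1973·35.0000] = 6.5686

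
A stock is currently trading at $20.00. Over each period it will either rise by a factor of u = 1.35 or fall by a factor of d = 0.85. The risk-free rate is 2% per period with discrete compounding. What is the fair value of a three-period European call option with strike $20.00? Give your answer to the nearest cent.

$3.45

Risk-neutral probability p = (1 + 0.02 − 0.85)/(1.35 − 0.85) = 0.1700/0.5000 = 0.3400
Terminal stock prices: S_uuu = 49.21, S_uud = 30.98, S_udd = 19.51, S_ddd = 12.28
Terminal payoffs (S − K): max(29.21, 0) = 29.21, max(10.98, 0) = 10.98, max(-0.4925, 0) = 0, max(-7.718, 0) = 0
Node uu (S = 36.45): V_uu = 1/1.02·[0.3400·29.2075 + 0.6600·10.9825] = 16.8422
Node ud (S = 22.95): V_ud = 1/1.02·[0.3400·10.9825 + 0.6600·0.0000] = 3.6608
Node dd (S = 14.45): V_dd = 1/1.02·[0.3400·0.0000 + 0.6600·0.0000] = 0.0000
Node u (S = 27): V_u = 1/1.02·[0.3400·16.8422 + 0.6600·3.6608] = 7.9828
Node d (S = 17): V_d = 1/1.02·[0.3400·3.6608 + 0.6600·0.0000] = 1.2203
Node 0 (S = 20): V_0 = 1/1.02·[0.3400·7.9828 + 0.6600·1.2203] = 3.4505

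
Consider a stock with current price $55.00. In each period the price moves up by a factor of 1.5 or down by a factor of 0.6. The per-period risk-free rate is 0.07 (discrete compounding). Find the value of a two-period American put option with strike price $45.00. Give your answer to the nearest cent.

Risk-neutral probability p = (1 + 0.07 − 0.6)/(1.5 − 0.6) = 0.4700/0.9000 = 0.5222
Terminal stock prices: S_uu = 123.8, S_ud = 49.5, S_dd = 19.8
Terminal payoffs (K − S): max(-78.75, 0) = 0, max(-4.5, 0) = 0, max(25.2, 0) = 25.2
Node u (S = 82.5): continuation = 1/1.07·[0.5222·0.0000 + 0.4778·0.0000] = 0.0000; exercise value = 0.0000 ≤ continuation, so V_u = 0.0000
Node d (S = 33): continuation = 1/1.07·[0.5222·0.0000 + 0.4778·25.2000] = 11.2523; exercise value = 12.0000 > continuation, so V_d = 12.0000 (exercise)
Node 0 (S = 55): continuation = 1/1.07·[0.5222·0.0000 + 0.4778·12.0000] = 5.3583; exercise value = 0.0000 ≤ continuation, so V_0 = 5.3583

$5.36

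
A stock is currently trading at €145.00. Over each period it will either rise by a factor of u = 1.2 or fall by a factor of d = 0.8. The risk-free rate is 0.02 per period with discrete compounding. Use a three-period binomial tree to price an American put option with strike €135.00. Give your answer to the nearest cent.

Risk-neutral probability p = (1 + 0.02 − 0.8)/(1.2 − 0.8) = 0.2200/0.4000 = 0.5500
Terminal stock prices: S_uuu = 250.6, S_uud = 167, S_udd = 111.4, S_ddd = 74.24
Terminal payoffs (K − S): max(-115.6, 0) = 0, max(-32.04, 0) = 0, max(23.64, 0) = 23.64, max(60.76, 0) = 60.76
Node uu (S = 208.8): continuation = 1/1.02·[0.5500·0.0000 + 0.4500·0.0000] = 0.0000; exercise value = 0.0000 ≤ continuation, so V_uu = 0.0000
Node ud (S = 139.2): continuation = 1/1.02·[0.5500·0.0000 + 0.4500·23.6400] = 10.4294; exercise value = 0.0000 ≤ continuation, so V_ud = 10.4294
Node dd (S = 92.8): continuation = 1/1.02·[0.5500·23.6400 + 0.4500·60.7600] = 39.5529; exercise value = 42.2000 > continuation, so V_dd = 42.2000 (exercise)
Node u (S = 174): continuation = 1/1.02·[0.5500·0.0000 + 0.4500·10.4294] = 4.6012; exercise value = 0.0000 ≤ continuation, so V_u = 4.6012
Node d (S = 116): continuation = 1/1.02·[0.5500·10.4294 + 0.4500·42.2000] = 24.2413; exercise value = 19.0000 ≤ continuation, so V_d = 24.2413
Node 0 (S = 145): continuation = 1/1.02·[0.5500·4.6012 + 0.4500·24.2413] = 13.1758; exercise value = 0.0000 ≤ continuation, so V_0 = 13.1758

€13.18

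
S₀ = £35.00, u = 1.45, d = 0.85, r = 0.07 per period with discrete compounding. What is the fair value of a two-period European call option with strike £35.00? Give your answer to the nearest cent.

£7.83

Risk-neutral probability p = (1 + 0.07 − 0.85)/(1.45 − 0.85) = 0.2200/0.6000 = 0.3667
Terminal stock prices: S_uu = 73.59, S_ud = 43.14, S_dd = 25.29
Terminal payoffs (S − K): max(38.59, 0) = 38.59, max(8.137, 0) = 8.137, max(-9.713, 0) = 0
Node u (S = 50.75): V_u = 1/1.07·[0.3667·38.5875 + 0.6333·8.1375] = 18.0397
Node d (S = 29.75): V_d = 1/1.07·[0.3667·8.1375 + 0.6333·0.0000] = 2.7886
Node 0 (S = 35): V_0 = 1/1.07·[0.3667·18.0397 + 0.6333·2.7886] = 7.8324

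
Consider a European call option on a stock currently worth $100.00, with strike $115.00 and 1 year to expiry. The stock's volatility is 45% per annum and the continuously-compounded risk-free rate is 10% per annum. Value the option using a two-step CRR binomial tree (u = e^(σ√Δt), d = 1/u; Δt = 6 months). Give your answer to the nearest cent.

$16.75

CRR parameters: u = e^(σ√Δt) = e^(0.45·√0.5) = 1.3746, d = 1/u = 0.7275
Per-period rate: rΔt = 0.1·0.5 = 0.05, so R = e^0.05 = 1.0513
Risk-neutral probability p = (e^0.05 − 0.7275)/(1.3746 − 0.7275) = 0.3238/0.6472 = 0.5003
Terminal stock prices: S_uu = 189, S_ud = 100, S_dd = 52.92
Terminal payoffs (S − K): max(73.97, 0) = 73.97, max(-15, 0) = 0, max(-62.08, 0) = 0
Node u (S = 137.5): V_u = e^(−0.05)·[0.5003·73.9658 + 0.4997·0.0000] = 35.2029
Node d (S = 72.75): V_d = e^(−0.05)·[0.5003·0.0000 + 0.4997·0.0000] = 0.0000
Node 0 (S = 100): V_0 = e^(−0.05)·[0.5003·35.2029 + 0.4997·0.0000] = 16.7543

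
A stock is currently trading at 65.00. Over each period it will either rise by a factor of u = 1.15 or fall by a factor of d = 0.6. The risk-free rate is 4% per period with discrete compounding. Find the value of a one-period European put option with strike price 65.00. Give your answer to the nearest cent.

Risk-neutral probability p = (1 + 0.04 − 0.6)/(1.15 − 0.6) = 0.4400/0.5500 = 0.8000
Terminal stock prices: S_u = 74.75, S_d = 39
Terminal payoffs (K − S): max(-9.75, 0) = 0, max(26, 0) = 26
Node 0 (S = 65): V_0 = 1/1.04·[0.8000·0.0000 + 0.2000·26.0000] = 5.0000

5.00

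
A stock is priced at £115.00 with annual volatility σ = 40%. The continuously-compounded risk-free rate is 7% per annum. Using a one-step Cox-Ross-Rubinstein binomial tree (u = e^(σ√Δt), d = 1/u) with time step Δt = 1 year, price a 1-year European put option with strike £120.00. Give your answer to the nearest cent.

CRR parameters: u = e^(σ√Δt) = e^(0.4·√1) = 1.4918, d = 1/u = 0.6703
Per-period rate: rΔt = 0.07·1 = 0.07, so R = e^0.07 = 1.0725
Risk-neutral probability p = (e^0.07 − 0.6703)/(1.4918 − 0.6703) = 0.4022/0.8215 = 0.4896
Terminal stock prices: S_u = 171.6, S_d = 77.09
Terminal payoffs (K − S): max(-51.56, 0) = 0, max(42.91, 0) = 42.91
Node 0 (S = 115): V_0 = e^(−0.07)·[0.4896·0.0000 + 0.5104·42.9132] = 20.4231

£20.42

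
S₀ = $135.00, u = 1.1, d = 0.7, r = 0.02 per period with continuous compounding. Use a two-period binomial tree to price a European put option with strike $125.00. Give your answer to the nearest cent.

$8.71

Risk-neutral probability p = (e^0.02 − 0.7)/(1.1 − 0.7) = 0.3202/0.4000 = 0.8005
Terminal stock prices: S_uu = 163.4, S_ud = 103.9, S_dd = 66.15
Terminal payoffs (K − S): max(-38.35, 0) = 0, max(21.05, 0) = 21.05, max(58.85, 0) = 58.85
Node u (S = 148.5): V_u = e^(−0.02)·[0.8005·0.0000 + 0.1995·21.0500] = 4.1163
Node d (S = 94.5): V_d = e^(−0.02)·[0.8005·21.0500 + 0.1995·58.8500] = 28.0248
Node 0 (S = 135): V_0 = e^(−0.02)·[0.8005·4.1163 + 0.1995·28.0248] = 8.7100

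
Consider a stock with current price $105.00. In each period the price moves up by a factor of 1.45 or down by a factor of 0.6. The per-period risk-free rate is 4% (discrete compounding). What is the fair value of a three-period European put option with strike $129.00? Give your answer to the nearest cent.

Risk-neutral probability p = (1 + 0.04 − 0.6)/(1.45 − 0.6) = 0.4400/0.8500 = 0.5176
Terminal stock prices: S_uuu = 320.1, S_uud = 132.5, S_udd = 54.81, S_ddd = 22.68
Terminal payoffs (K − S): max(-191.1, 0) = 0, max(-3.458, 0) = 0, max(74.19, 0) = 74.19, max(106.3, 0) = 106.3
Node uu (S = 220.8): V_uu = 1/1.04·[0.5176·0.0000 + 0.4824·0.0000] = 0.0000
Node ud (S = 91.35): V_ud = 1/1.04·[0.5176·0.0000 + 0.4824·74.1900] = 34.4094
Node dd (S = 37.8): V_dd = 1/1.04·[0.5176·74.1900 + 0.4824·106.3200] = 86.2385
Node u (S = 152.2): V_u = 1/1.04·[0.5176·0.0000 + 0.4824·34.4094] = 15.9591
Node d (S = 63): V_d = 1/1.04·[0.5176·34.4094 + 0.4824·86.2385] = 57.1243
Node 0 (S = 105): V_0 = 1/1.04·[0.5176·15.9591 + 0.4824·57.1243] = 34.4378

$34.44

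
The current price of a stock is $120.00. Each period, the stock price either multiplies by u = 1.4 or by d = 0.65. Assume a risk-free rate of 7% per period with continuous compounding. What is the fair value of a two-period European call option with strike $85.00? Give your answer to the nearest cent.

Risk-neutral probability p = (e^0.07 − 0.65)/(1.4 − 0.65) = 0.4225/0.7500 = 0.5633
Terminal stock prices: S_uu = 235.2, S_ud = 109.2, S_dd = 50.7
Terminal payoffs (S − K): max(150.2, 0) = 150.2, max(24.2, 0) = 24.2, max(-34.3, 0) = 0
Node u (S = 168): V_u = e^(−0.07)·[0.5633·150.2000 + 0.4367·24.2000] = 88.7465
Node d (S = 78): V_d = e^(−0.07)·[0.5633·24.2000 + 0.4367·0.0000] = 12.7113
Node 0 (S = 120): V_0 = e^(−0.07)·[0.5633·88.7465 + 0.4367·12.7113] = 51.7901

$51.79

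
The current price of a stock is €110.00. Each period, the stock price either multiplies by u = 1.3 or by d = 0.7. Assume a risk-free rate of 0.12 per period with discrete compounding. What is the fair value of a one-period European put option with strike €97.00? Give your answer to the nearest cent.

Risk-neutral probability p = (1 + 0.12 − 0.7)/(1.3 − 0.7) = 0.4200/0.6000 = 0.7000
Terminal stock prices: S_u = 143, S_d = 77
Terminal payoffs (K − S): max(-46, 0) = 0, max(20, 0) = 20
Node 0 (S = 110): V_0 = 1/1.12·[0.7000·0.0000 + 0.3000·20.0000] = 5.3571

€5.36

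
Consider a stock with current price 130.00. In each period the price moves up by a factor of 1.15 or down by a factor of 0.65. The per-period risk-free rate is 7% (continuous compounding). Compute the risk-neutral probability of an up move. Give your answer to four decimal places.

p = 0.8450

Risk-neutral probability p = (e^0.07 − 0.65)/(1.15 − 0.65) = 0.4225/0.5000 = 0.8450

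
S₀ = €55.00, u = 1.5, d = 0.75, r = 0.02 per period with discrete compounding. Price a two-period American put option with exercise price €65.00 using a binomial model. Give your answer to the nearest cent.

Risk-neutral probability p = (1 + 0.02 − 0.75)/(1.5 − 0.75) = 0.2700/0.7500 = 0.3600
Terminal stock prices: S_uu = 123.8, S_ud = 61.88, S_dd = 30.94
Terminal payoffs (K − S): max(-58.75, 0) = 0, max(3.125, 0) = 3.125, max(34.06, 0) = 34.06
Node u (S = 82.5): continuation = 1/1.02·[0.3600·0.0000 + 0.6400·3.1250] = 1.9608; exercise value = 0.0000 ≤ continuation, so V_u = 1.9608
Node d (S = 41.25): continuation = 1/1.02·[0.3600·3.1250 + 0.6400·34.0625] = 22.4755; exercise value = 23.7500 > continuation, so V_d = 23.7500 (exercise)
Node 0 (S = 55): continuation = 1/1.02·[0.3600·1.9608 + 0.6400·23.7500] = 15.5940; exercise value = 10.0000 ≤ continuation, so V_0 = 15.5940

€15.59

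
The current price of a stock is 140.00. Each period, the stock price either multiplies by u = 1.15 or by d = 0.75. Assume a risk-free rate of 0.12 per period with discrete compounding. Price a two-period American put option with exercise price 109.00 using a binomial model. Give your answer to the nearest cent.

0.27

Risk-neutral probability p = (1 + 0.12 − 0.75)/(1.15 − 0.75) = 0.3700/0.4000 = 0.9250
Terminal stock prices: S_uu = 185.1, S_ud = 120.8, S_dd = 78.75
Terminal payoffs (K − S): max(-76.15, 0) = 0, max(-11.75, 0) = 0, max(30.25, 0) = 30.25
Node u (S = 161): continuation = 1/1.12·[0.9250·0.0000 + 0.0750·0.0000] = 0.0000; exercise value = 0.0000 ≤ continuation, so V_u = 0.0000
Node d (S = 105): continuation = 1/1.12·[0.9250·0.0000 + 0.0750·30.2500] = 2.0257; exercise value = 4.0000 > continuation, so V_d = 4.0000 (exercise)
Node 0 (S = 140): continuation = 1/1.12·[0.9250·0.0000 + 0.0750·4.0000] = 0.2679; exercise value = 0.0000 ≤ continuation, so V_0 = 0.2679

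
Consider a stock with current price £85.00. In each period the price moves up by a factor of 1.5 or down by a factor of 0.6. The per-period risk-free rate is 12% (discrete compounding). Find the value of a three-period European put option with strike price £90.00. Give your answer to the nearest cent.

£13.54

Risk-neutral probability p = (1 + 0.12 − 0.6)/(1.5 − 0.6) = 0.5200/0.9000 = 0.5778
Terminal stock prices: S_uuu = 286.9, S_uud = 114.8, S_udd = 45.9, S_ddd = 18.36
Terminal payoffs (K − S): max(-196.9, 0) = 0, max(-24.75, 0) = 0, max(44.1, 0) = 44.1, max(71.64, 0) = 71.64
Node uu (S = 191.2): V_uu = 1/1.12·[0.5778·0.0000 + 0.4222·0.0000] = 0.0000
Node ud (S = 76.5): V_ud = 1/1.12·[0.5778·0.0000 + 0.4222·44.1000] = 16.6250
Node dd (S = 30.6): V_dd = 1/1.12·[0.5778·44.1000 + 0.4222·71.6400] = 49.7571
Node u (S = 127.5): V_u = 1/1.12·[0.5778·0.0000 + 0.4222·16.6250] = 6.2674
Node d (S = 51): V_d = 1/1.12·[0.5778·16.6250 + 0.4222·49.7571] = 27.3340
Node 0 (S = 85): V_0 = 1/1.12·[0.5778·6.2674 + 0.4222·27.3340] = 13.5377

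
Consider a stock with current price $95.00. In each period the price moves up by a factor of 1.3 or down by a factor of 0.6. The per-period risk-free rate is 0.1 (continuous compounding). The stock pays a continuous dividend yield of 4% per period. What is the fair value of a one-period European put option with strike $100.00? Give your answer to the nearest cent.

Per-period risk-free factor R = e^0.1 = 1.1052; dividend-adjusted growth = e^(0.1−0.04) = 1.0618.
Risk-neutral probability p = (1.0618 − 0.6)/(1.3 − 0.6) = 0.4618/0.7000 = 0.6598
Terminal stock prices: S_u = 123.5, S_d = 57
Terminal payoffs (K − S): max(-23.5, 0) = 0, max(43, 0) = 43
Node 0 (S = 95): V_0 = e^(−0.1)·[0.6598·0.0000 + 0.3402·43.0000] = 13.2378

$13.24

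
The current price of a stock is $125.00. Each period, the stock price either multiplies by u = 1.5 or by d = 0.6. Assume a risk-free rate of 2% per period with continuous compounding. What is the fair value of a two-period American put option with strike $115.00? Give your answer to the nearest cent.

Risk-neutral probability p = (e^0.02 − 0.6)/(1.5 − 0.6) = 0.4202/0.9000 = 0.4669
Terminal stock prices: S_uu = 281.2, S_ud = 112.5, S_dd = 45
Terminal payoffs (K − S): max(-166.2, 0) = 0, max(2.5, 0) = 2.5, max(70, 0) = 70
Node u (S = 187.5): continuation = e^(−0.02)·[0.4669·0.0000 + 0.5331·2.5000] = 1.3064; exercise value = 0.0000 ≤ continuation, so V_u = 1.3064
Node d (S = 75): continuation = e^(−0.02)·[0.4669·2.5000 + 0.5331·70.0000] = 37.7228; exercise value = 40.0000 > continuation, so V_d = 40.0000 (exercise)
Node 0 (S = 125): continuation = e^(−0.02)·[0.4669·1.3064 + 0.5331·40.0000] = 21.5000; exercise value = 0.0000 ≤ continuation, so V_0 = 21.5000

$21.50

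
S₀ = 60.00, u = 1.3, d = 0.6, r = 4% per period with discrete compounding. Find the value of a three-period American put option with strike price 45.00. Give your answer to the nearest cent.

Risk-neutral probability p = (1 + 0.04 − 0.6)/(1.3 − 0.6) = 0.4400/0.7000 = 0.6286
Terminal stock prices: S_uuu = 131.8, S_uud = 60.84, S_udd = 28.08, S_ddd = 12.96
Terminal payoffs (K − S): max(-86.82, 0) = 0, max(-15.84, 0) = 0, max(16.92, 0) = 16.92, max(32.04, 0) = 32.04
Node uu (S = 101.4): continuation = 1/1.04·[0.6286·0.0000 + 0.3714·0.0000] = 0.0000; exercise value = 0.0000 ≤ continuation, so V_uu = 0.0000
Node ud (S = 46.8): continuation = 1/1.04·[0.6286·0.0000 + 0.3714·16.9200] = 6.0429; exercise value = 0.0000 ≤ continuation, so V_ud = 6.0429
Node dd (S = 21.6): continuation = 1/1.04·[0.6286·16.9200 + 0.3714·32.0400] = 21.6692; exercise value = 23.4000 > continuation, so V_dd = 23.4000 (exercise)
Node u (S = 78): continuation = 1/1.04·[0.6286·0.0000 + 0.3714·6.0429] = 2.1582; exercise value = 0.0000 ≤ continuation, so V_u = 2.1582
Node d (S = 36): continuation = 1/1.04·[0.6286·6.0429 + 0.3714·23.4000] = 12.0094; exercise value = 9.0000 ≤ continuation, so V_d = 12.0094
Node 0 (S = 60): continuation = 1/1.04·[0.6286·2.1582 + 0.3714·12.0094] = 5.5935; exercise value = 0.0000 ≤ continuation, so V_0 = 5.5935

5.59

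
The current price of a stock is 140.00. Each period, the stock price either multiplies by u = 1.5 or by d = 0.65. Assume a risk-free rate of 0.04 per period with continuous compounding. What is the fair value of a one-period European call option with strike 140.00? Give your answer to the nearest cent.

30.92

Risk-neutral probability p = (e^0.04 − 0.65)/(1.5 − 0.65) = 0.3908/0.8500 = 0.4598
Terminal stock prices: S_u = 210, S_d = 91
Terminal payoffs (S − K): max(70, 0) = 70, max(-49, 0) = 0
Node 0 (S = 140): V_0 = e^(−0.04)·[0.4598·70.0000 + 0.5402·0.0000] = 30.9224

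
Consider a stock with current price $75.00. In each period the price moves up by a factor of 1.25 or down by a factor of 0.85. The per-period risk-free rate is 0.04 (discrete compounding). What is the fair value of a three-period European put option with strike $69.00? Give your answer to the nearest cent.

$3.39

Risk-neutral probability p = (1 + 0.04 − 0.85)/(1.25 − 0.85) = 0.1900/0.4000 = 0.4750
Terminal stock prices: S_uuu = 146.5, S_uud = 99.61, S_udd = 67.73, S_ddd = 46.06
Terminal payoffs (K − S): max(-77.48, 0) = 0, max(-30.61, 0) = 0, max(1.266, 0) = 1.266, max(22.94, 0) = 22.94
Node uu (S = 117.2): V_uu = 1/1.04·[0.4750·0.0000 + 0.5250·0.0000] = 0.0000
Node ud (S = 79.69): V_ud = 1/1.04·[0.4750·0.0000 + 0.5250·1.2656] = 0.6389
Node dd (S = 54.19): V_dd = 1/1.04·[0.4750·1.2656 + 0.5250·22.9406] = 12.1587
Node u (S = 93.75): V_u = 1/1.04·[0.4750·0.0000 + 0.5250·0.6389] = 0.3225
Node d (S = 63.75): V_d = 1/1.04·[0.4750·0.6389 + 0.5250·12.1587] = 6.4296
Node 0 (S = 75): V_0 = 1/1.04·[0.4750·0.3225 + 0.5250·6.4296] = 3.3930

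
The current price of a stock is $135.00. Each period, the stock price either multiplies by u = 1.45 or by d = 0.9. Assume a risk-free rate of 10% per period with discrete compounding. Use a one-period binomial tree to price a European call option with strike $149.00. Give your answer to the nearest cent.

Risk-neutral probability p = (1 + 0.1 − 0.9)/(1.45 − 0.9) = 0.2000/0.5500 = 0.3636
Terminal stock prices: S_u = 195.8, S_d = 121.5
Terminal payoffs (S − K): max(46.75, 0) = 46.75, max(-27.5, 0) = 0
Node 0 (S = 135): V_0 = 1/1.1·[0.3636·46.7500 + 0.6364·0.0000] = 15.4545

$15.45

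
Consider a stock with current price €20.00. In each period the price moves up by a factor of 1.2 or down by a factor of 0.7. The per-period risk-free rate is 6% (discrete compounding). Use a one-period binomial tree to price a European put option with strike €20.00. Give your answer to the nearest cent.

Risk-neutral probability p = (1 + 0.06 − 0.7)/(1.2 − 0.7) = 0.3600/0.5000 = 0.7200
Terminal stock prices: S_u = 24, S_d = 14
Terminal payoffs (K − S): max(-4, 0) = 0, max(6, 0) = 6
Node 0 (S = 20): V_0 = 1/1.06·[0.7200·0.0000 + 0.2800·6.0000] = 1.5849

€1.58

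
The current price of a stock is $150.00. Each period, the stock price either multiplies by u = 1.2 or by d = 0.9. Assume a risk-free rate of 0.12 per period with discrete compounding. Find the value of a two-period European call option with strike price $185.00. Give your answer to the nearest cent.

$13.29

Risk-neutral probability p = (1 + 0.12 − 0.9)/(1.2 − 0.9) = 0.2200/0.3000 = 0.7333
Terminal stock prices: S_uu = 216, S_ud = 162, S_dd = 121.5
Terminal payoffs (S − K): max(31, 0) = 31, max(-23, 0) = 0, max(-63.5, 0) = 0
Node u (S = 180): V_u = 1/1.12·[0.7333·31.0000 + 0.2667·0.0000] = 20.2976
Node d (S = 135): V_d = 1/1.12·[0.7333·0.0000 + 0.2667·0.0000] = 0.0000
Node 0 (S = 150): V_0 = 1/1.12·[0.7333·20.2976 + 0.2667·0.0000] = 13.2901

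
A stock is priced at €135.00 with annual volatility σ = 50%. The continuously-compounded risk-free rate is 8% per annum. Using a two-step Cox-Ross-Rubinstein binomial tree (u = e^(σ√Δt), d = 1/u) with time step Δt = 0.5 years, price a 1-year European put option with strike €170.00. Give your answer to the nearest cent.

€43.01

CRR parameters: u = e^(σ√Δt) = e^(0.5·√0.5) = 1.4241, d = 1/u = 0.7022
Per-period rate: rΔt = 0.08·0.5 = 0.04, so R = e^0.04 = 1.0408
Risk-neutral probability p = (e^0.04 − 0.7022)/(1.4241 − 0.7022) = 0.3386/0.7219 = 0.4691
Terminal stock prices: S_uu = 273.8, S_ud = 135, S_dd = 66.56
Terminal payoffs (K − S): max(-103.8, 0) = 0, max(35, 0) = 35, max(103.4, 0) = 103.4
Node u (S = 192.3): V_u = e^(−0.04)·[0.4691·0.0000 + 0.5309·35.0000] = 17.8546
Node d (S = 94.8): V_d = e^(−0.04)·[0.4691·35.0000 + 0.5309·103.4357] = 68.5388
Node 0 (S = 135): V_0 = e^(−0.04)·[0.4691·17.8546 + 0.5309·68.5388] = 43.0100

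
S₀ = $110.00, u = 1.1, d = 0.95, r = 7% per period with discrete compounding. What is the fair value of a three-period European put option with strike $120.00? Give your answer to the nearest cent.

$1.01

Risk-neutral probability p = (1 + 0.07 − 0.95)/(1.1 − 0.95) = 0.1200/0.1500 = 0.8000
Terminal stock prices: S_uuu = 146.4, S_uud = 126.4, S_udd = 109.2, S_ddd = 94.31
Terminal payoffs (K − S): max(-26.41, 0) = 0, max(-6.445, 0) = 0, max(10.8, 0) = 10.8, max(25.69, 0) = 25.69
Node uu (S = 133.1): V_uu = 1/1.07·[0.8000·0.0000 + 0.2000·0.0000] = 0.0000
Node ud (S = 115): V_ud = 1/1.07·[0.8000·0.0000 + 0.2000·10.7975] = 2.0182
Node dd (S = 99.27): V_dd = 1/1.07·[0.8000·10.7975 + 0.2000·25.6888] = 12.8745
Node u (S = 121): V_u = 1/1.07·[0.8000·0.0000 + 0.2000·2.0182] = 0.3772
Node d (S = 104.5): V_d = 1/1.07·[0.8000·2.0182 + 0.2000·12.8745] = 3.9154
Node 0 (S = 110): V_0 = 1/1.07·[0.8000·0.3772 + 0.2000·3.9154] = 1.0139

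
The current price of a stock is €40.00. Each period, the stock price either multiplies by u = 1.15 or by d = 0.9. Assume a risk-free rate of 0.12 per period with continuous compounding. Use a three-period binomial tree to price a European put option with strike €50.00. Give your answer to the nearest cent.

€0.58

Risk-neutral probability p = (e^0.12 − 0.9)/(1.15 − 0.9) = 0.2275/0.2500 = 0.9100
Terminal stock prices: S_uuu = 60.83, S_uud = 47.61, S_udd = 37.26, S_ddd = 29.16
Terminal payoffs (K − S): max(-10.83, 0) = 0, max(2.39, 0) = 2.39, max(12.74, 0) = 12.74, max(20.84, 0) = 20.84
Node uu (S = 52.9): V_uu = e^(−0.12)·[0.9100·0.0000 + 0.0900·2.3900] = 0.1908
Node ud (S = 41.4): V_ud = e^(−0.12)·[0.9100·2.3900 + 0.0900·12.7400] = 2.9460
Node dd (S = 32.4): V_dd = e^(−0.12)·[0.9100·12.7400 + 0.0900·20.8400] = 11.9460
Node u (S = 46): V_u = e^(−0.12)·[0.9100·0.1908 + 0.0900·2.9460] = 0.3892
Node d (S = 36): V_d = e^(−0.12)·[0.9100·2.9460 + 0.0900·11.9460] = 3.3314
Node 0 (S = 40): V_0 = e^(−0.12)·[0.9100·0.3892 + 0.0900·3.3314] = 0.5801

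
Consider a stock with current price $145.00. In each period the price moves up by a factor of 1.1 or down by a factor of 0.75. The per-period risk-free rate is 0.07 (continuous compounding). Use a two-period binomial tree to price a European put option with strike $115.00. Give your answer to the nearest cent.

$0.18

Risk-neutral probability p = (e^0.07 − 0.75)/(1.1 − 0.75) = 0.3225/0.3500 = 0.9215
Terminal stock prices: S_uu = 175.5, S_ud = 119.6, S_dd = 81.56
Terminal payoffs (K − S): max(-60.45, 0) = 0, max(-4.625, 0) = 0, max(33.44, 0) = 33.44
Node u (S = 159.5): V_u = e^(−0.07)·[0.9215·0.0000 + 0.0785·0.0000] = 0.0000
Node d (S = 108.8): V_d = e^(−0.07)·[0.9215·0.0000 + 0.0785·33.4375] = 2.4489
Node 0 (S = 145): V_0 = e^(−0.07)·[0.9215·0.0000 + 0.0785·2.4489] = 0.1794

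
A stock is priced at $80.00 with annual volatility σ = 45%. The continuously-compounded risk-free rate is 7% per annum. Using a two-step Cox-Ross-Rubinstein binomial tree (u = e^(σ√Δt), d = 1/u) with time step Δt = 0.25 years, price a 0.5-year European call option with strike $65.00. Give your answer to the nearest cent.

$20.85

CRR parameters: u = e^(σ√Δt) = e^(0.45·√0.25) = 1.2523, d = 1/u = 0.7985
Per-period rate: rΔt = 0.07·0.25 = 0.0175, so R = e^0.0175 = 1.0177
Risk-neutral probability p = (e^0.0175 − 0.7985)/(1.2523 − 0.7985) = 0.2191/0.4538 = 0.4829
Terminal stock prices: S_uu = 125.5, S_ud = 80, S_dd = 51.01
Terminal payoffs (S − K): max(60.46, 0) = 60.46, max(15, 0) = 15, max(-13.99, 0) = 0
Node u (S = 100.2): V_u = e^(−0.0175)·[0.4829·60.4650 + 0.5171·15.0000] = 36.3134
Node d (S = 63.88): V_d = e^(−0.0175)·[0.4829·15.0000 + 0.5171·0.0000] = 7.1177
Node 0 (S = 80): V_0 = e^(−0.0175)·[0.4829·36.3134 + 0.5171·7.1177] = 20.8479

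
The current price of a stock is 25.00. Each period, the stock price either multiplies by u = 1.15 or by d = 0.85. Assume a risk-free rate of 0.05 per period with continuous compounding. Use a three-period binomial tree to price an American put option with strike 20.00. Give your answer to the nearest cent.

0.19

Risk-neutral probability p = (e^0.05 − 0.85)/(1.15 − 0.85) = 0.2013/0.3000 = 0.6709
Terminal stock prices: S_uuu = 38.02, S_uud = 28.1, S_udd = 20.77, S_ddd = 15.35
Terminal payoffs (K − S): max(-18.02, 0) = 0, max(-8.103, 0) = 0, max(-0.7719, 0) = 0, max(4.647, 0) = 4.647
Node uu (S = 33.06): continuation = e^(−0.05)·[0.6709·0.0000 + 0.3291·0.0000] = 0.0000; exercise value = 0.0000 ≤ continuation, so V_uu = 0.0000
Node ud (S = 24.44): continuation = e^(−0.05)·[0.6709·0.0000 + 0.3291·0.0000] = 0.0000; exercise value = 0.0000 ≤ continuation, so V_ud = 0.0000
Node dd (S = 18.06): continuation = e^(−0.05)·[0.6709·0.0000 + 0.3291·4.6469] = 1.4547; exercise value = 1.9375 > continuation, so V_dd = 1.9375 (exercise)
Node u (S = 28.75): continuation = e^(−0.05)·[0.6709·0.0000 + 0.3291·0.0000] = 0.0000; exercise value = 0.0000 ≤ continuation, so V_u = 0.0000
Node d (S = 21.25): continuation = e^(−0.05)·[0.6709·0.0000 + 0.3291·1.9375] = 0.6065; exercise value = 0.0000 ≤ continuation, so V_d = 0.6065
Node 0 (S = 25): continuation = e^(−0.05)·[0.6709·0.0000 + 0.3291·0.6065] = 0.1899; exercise value = 0.0000 ≤ continuation, so V_0 = 0.1899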